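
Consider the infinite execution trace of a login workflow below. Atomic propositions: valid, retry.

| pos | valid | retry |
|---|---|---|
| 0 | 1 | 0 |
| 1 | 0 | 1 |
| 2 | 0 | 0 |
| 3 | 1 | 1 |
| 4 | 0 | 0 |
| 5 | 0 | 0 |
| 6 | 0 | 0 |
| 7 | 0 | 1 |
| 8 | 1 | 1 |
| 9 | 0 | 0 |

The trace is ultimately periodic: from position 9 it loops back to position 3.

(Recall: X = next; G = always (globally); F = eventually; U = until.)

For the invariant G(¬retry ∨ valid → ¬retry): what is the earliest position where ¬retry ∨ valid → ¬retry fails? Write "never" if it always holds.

Check ¬retry ∨ valid → ¬retry at each position in order: 0 ✓, 1 ✓, 2 ✓.
At position 3 the labels are {retry, valid}, so ¬retry ∨ valid → ¬retry is false there. This is the first violation.

3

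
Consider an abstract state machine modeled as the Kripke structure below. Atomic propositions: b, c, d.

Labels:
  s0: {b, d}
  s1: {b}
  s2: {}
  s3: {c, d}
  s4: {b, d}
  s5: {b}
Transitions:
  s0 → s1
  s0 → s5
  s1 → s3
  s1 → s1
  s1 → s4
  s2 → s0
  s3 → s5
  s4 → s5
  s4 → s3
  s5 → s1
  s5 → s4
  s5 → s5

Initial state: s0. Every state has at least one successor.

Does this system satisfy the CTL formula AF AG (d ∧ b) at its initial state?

States satisfying AG (d ∧ b): ∅.
States satisfying AF AG (d ∧ b): ∅.
There is a path from s0 along which AG (d ∧ b) never holds.
s0 ∉ Sat(AF AG (d ∧ b)).

Does not hold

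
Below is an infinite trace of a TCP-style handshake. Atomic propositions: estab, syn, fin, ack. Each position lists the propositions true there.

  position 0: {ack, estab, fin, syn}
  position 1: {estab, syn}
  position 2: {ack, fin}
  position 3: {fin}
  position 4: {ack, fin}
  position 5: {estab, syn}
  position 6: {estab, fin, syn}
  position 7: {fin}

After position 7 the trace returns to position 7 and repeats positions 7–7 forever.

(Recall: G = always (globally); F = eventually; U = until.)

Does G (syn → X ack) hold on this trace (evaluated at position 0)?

syn → X ack must hold at every position from 0 onward. It fails at position 0, so G (syn → X ack) is false.
Positions where syn holds: 0, 1, 5, 6.
Check X ack at each: 0→fails, 1→ok, 5→fails, 6→fails.

No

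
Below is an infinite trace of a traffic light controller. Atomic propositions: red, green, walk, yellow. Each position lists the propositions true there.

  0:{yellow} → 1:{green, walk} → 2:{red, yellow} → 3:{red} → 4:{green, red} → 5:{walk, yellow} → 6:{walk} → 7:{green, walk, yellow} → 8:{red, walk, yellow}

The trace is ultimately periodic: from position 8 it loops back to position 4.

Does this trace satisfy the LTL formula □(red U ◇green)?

red U ◇green holds at every position 0..8, and those are all positions ever visited, so □(red U ◇green) holds.

Yes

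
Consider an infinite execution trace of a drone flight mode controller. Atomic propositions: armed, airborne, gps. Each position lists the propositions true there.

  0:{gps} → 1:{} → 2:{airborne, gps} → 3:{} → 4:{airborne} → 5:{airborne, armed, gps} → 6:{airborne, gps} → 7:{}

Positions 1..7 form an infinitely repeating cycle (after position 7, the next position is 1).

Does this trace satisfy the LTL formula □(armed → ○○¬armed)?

Holds

armed → ○○¬armed holds at every position 0..7, and those are all positions ever visited, so □(armed → ○○¬armed) holds.
Positions where armed holds: 5.
Check ○○¬armed at each: 5→ok.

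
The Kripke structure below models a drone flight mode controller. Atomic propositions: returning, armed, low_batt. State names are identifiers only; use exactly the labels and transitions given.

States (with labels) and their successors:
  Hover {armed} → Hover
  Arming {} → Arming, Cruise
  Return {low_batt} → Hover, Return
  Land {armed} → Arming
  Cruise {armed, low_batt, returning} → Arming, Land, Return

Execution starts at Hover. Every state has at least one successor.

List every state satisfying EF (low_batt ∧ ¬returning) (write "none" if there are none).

{Arming, Return, Land, Cruise}

States satisfying low_batt ∧ ¬returning: {Return}.
States satisfying EF (low_batt ∧ ¬returning): {Arming, Return, Land, Cruise}.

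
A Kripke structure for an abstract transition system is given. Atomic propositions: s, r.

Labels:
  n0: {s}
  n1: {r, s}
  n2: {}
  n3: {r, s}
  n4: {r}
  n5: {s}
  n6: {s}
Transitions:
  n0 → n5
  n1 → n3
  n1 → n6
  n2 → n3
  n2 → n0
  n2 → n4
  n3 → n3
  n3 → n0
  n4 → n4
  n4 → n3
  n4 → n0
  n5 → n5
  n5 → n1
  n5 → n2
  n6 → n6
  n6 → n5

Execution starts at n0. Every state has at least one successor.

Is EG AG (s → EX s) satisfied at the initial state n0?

Yes

States satisfying AG (s → EX s): {n0, n1, n2, n3, n4, n5, n6}.
States satisfying EG AG (s → EX s): {n0, n1, n2, n3, n4, n5, n6}.
n0 ∈ Sat(EG AG (s → EX s)).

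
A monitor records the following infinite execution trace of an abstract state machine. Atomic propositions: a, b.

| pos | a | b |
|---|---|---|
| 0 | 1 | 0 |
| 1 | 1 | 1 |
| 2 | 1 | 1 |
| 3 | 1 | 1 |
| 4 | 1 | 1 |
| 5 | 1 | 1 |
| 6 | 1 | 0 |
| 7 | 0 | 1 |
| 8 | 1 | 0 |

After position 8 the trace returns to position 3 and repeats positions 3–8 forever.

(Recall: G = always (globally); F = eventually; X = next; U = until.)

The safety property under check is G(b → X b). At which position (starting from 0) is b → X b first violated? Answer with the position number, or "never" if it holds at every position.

Check b → X b at each position in order: 0 ✓, 1 ✓, 2 ✓, 3 ✓, 4 ✓.
At position 5 the labels are {a, b} and the next position 6 has {a}, so b → X b is false there. This is the first violation.

5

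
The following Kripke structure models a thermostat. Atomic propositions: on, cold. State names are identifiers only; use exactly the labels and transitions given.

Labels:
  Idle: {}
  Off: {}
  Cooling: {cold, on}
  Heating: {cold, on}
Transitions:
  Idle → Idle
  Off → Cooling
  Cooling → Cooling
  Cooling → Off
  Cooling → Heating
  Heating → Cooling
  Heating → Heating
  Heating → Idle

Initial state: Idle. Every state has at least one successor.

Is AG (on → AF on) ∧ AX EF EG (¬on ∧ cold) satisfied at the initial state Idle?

No

States satisfying on → AF on: {Idle, Off, Cooling, Heating}.
States satisfying AG (on → AF on): {Idle, Off, Cooling, Heating}.
States satisfying EF EG (¬on ∧ cold): ∅.
States satisfying AX EF EG (¬on ∧ cold): ∅.
States satisfying AG (on → AF on) ∧ AX EF EG (¬on ∧ cold): ∅.
Idle ∉ Sat(AG (on → AF on) ∧ AX EF EG (¬on ∧ cold)).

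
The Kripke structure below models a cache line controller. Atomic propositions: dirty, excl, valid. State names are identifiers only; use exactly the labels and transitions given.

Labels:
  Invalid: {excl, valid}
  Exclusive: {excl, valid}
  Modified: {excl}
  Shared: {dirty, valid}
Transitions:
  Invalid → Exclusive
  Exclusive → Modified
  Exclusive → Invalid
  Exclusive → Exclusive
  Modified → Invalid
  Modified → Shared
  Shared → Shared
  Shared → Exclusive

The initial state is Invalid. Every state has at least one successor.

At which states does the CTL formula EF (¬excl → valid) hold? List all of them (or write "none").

States satisfying ¬excl → valid: {Invalid, Exclusive, Modified, Shared}.
States satisfying EF (¬excl → valid): {Invalid, Exclusive, Modified, Shared}.

{Invalid, Exclusive, Modified, Shared}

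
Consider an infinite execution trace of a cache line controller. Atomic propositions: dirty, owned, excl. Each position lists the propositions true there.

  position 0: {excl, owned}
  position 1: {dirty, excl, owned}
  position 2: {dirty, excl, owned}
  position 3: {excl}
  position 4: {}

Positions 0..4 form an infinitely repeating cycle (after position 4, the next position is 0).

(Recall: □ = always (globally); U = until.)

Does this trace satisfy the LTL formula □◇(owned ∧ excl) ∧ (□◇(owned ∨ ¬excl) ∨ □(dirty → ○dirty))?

Yes

◇(owned ∧ excl) holds at every position 0..4, and those are all positions ever visited, so □◇(owned ∧ excl) holds.
At position 0: □◇(owned ∧ excl) is true; □◇(owned ∨ ¬excl) ∨ □(dirty → ○dirty) is true; so □◇(owned ∧ excl) ∧ (□◇(owned ∨ ¬excl) ∨ □(dirty → ○dirty)) is true.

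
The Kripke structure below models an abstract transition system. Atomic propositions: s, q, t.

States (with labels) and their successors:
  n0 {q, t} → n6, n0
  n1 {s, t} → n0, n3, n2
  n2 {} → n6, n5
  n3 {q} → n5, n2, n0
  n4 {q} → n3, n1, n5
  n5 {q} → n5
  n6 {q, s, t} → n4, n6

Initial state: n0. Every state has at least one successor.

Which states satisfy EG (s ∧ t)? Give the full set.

{n6}

States satisfying s ∧ t: {n1, n6}.
States satisfying EG (s ∧ t): {n6}.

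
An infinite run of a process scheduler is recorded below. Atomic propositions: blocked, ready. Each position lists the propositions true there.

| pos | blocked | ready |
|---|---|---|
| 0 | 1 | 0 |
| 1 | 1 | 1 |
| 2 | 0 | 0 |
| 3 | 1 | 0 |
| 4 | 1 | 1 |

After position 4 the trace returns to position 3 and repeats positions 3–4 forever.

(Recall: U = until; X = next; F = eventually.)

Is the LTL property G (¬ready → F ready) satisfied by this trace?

¬ready → F ready holds at every position 0..4, and those are all positions ever visited, so G (¬ready → F ready) holds.
Positions where ¬ready holds: 0, 2, 3.
Check F ready at each: 0→ok, 2→ok, 3→ok.

Yes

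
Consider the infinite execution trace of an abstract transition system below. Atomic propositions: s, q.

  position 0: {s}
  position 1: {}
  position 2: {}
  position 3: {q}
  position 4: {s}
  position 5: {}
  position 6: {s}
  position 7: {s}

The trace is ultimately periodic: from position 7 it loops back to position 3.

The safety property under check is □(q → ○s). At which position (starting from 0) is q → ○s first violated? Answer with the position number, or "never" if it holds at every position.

q → ○s holds at every position 0..7, and those are all the positions the trace ever visits, so the invariant □(q → ○s) is never violated.

never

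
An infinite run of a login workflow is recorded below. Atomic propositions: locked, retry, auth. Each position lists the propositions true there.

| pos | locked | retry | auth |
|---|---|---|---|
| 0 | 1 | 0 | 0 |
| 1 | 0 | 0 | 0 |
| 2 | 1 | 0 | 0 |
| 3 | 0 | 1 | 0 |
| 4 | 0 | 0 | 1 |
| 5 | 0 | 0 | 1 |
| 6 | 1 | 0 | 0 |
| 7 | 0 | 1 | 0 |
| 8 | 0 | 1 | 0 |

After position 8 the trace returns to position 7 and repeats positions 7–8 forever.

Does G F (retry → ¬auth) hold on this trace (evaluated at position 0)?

F (retry → ¬auth) holds at every position 0..8, and those are all positions ever visited, so G F (retry → ¬auth) holds.

Holds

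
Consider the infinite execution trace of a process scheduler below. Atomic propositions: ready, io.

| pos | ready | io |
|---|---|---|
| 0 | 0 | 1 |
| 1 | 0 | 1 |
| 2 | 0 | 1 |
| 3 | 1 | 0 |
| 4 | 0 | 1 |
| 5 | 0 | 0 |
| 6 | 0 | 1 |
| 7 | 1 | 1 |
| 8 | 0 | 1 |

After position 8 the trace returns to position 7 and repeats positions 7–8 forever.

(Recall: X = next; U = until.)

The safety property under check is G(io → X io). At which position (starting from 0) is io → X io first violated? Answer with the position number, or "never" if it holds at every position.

2

Check io → X io at each position in order: 0 ✓, 1 ✓.
At position 2 the labels are {io} and the next position 3 has {ready}, so io → X io is false there. This is the first violation.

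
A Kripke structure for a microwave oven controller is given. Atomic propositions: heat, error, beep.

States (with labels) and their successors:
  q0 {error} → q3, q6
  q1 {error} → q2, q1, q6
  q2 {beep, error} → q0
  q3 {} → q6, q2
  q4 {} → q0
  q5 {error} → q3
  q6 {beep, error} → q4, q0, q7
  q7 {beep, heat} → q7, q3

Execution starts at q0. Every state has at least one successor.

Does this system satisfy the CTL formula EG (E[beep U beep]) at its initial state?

No

States satisfying E[beep U beep]: {q2, q6, q7}.
States satisfying EG (E[beep U beep]): {q6, q7}.
No suitable path/successor from q0 witnesses the formula.
q0 ∉ Sat(EG (E[beep U beep])).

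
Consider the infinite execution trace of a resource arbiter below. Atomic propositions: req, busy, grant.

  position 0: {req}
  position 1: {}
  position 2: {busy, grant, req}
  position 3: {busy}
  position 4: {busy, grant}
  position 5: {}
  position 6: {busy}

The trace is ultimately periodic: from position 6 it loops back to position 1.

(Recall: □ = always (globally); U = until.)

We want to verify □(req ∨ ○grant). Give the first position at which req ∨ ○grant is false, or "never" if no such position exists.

4

Check req ∨ ○grant at each position in order: 0 ✓, 1 ✓, 2 ✓, 3 ✓.
At position 4 the labels are {busy, grant} and the next position 5 has {}, so req ∨ ○grant is false there. This is the first violation.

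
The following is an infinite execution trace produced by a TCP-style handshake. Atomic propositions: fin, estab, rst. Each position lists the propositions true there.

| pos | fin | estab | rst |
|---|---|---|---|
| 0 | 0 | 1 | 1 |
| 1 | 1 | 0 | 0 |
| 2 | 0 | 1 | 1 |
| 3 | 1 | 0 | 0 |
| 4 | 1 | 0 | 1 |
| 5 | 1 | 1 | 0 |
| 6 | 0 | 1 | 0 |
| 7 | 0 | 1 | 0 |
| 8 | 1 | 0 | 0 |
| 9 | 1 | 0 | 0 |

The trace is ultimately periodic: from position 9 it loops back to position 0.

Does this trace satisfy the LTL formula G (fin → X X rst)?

No

fin → X X rst must hold at every position from 0 onward. It fails at position 1, so G (fin → X X rst) is false.
Positions where fin holds: 1, 3, 4, 5, 8, 9.
Check X X rst at each: 1→fails, 3→fails, 4→fails, 5→fails, 8→ok, 9→fails.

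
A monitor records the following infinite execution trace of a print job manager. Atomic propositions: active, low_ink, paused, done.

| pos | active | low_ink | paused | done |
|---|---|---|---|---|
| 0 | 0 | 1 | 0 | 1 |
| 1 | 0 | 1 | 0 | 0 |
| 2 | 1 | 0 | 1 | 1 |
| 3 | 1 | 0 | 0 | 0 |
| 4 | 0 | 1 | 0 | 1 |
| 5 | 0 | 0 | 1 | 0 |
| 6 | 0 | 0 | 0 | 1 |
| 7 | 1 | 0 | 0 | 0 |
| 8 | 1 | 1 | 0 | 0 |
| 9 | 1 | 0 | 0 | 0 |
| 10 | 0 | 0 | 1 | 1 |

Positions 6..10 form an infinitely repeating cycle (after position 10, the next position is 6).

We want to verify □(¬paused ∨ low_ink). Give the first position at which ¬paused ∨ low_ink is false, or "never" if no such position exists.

2

Check ¬paused ∨ low_ink at each position in order: 0 ✓, 1 ✓.
At position 2 the labels are {active, done, paused}, so ¬paused ∨ low_ink is false there. This is the first violation.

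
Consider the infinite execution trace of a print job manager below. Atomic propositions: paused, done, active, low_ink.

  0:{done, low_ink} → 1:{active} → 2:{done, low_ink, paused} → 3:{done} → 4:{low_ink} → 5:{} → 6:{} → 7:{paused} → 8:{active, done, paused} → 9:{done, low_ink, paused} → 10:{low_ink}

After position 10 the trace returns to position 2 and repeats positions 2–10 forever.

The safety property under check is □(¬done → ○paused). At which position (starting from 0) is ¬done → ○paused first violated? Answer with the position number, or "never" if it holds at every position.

Check ¬done → ○paused at each position in order: 0 ✓, 1 ✓, 2 ✓, 3 ✓.
At position 4 the labels are {low_ink} and the next position 5 has {}, so ¬done → ○paused is false there. This is the first violation.

4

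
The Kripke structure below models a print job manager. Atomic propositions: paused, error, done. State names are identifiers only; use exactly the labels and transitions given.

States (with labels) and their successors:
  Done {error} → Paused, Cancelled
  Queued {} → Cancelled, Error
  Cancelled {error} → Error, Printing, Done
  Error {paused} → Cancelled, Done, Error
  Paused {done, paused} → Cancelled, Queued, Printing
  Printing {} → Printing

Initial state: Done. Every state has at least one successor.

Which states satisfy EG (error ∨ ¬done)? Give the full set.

States satisfying error ∨ ¬done: {Done, Queued, Cancelled, Error, Printing}.
States satisfying EG (error ∨ ¬done): {Done, Queued, Cancelled, Error, Printing}.

{Done, Queued, Cancelled, Error, Printing}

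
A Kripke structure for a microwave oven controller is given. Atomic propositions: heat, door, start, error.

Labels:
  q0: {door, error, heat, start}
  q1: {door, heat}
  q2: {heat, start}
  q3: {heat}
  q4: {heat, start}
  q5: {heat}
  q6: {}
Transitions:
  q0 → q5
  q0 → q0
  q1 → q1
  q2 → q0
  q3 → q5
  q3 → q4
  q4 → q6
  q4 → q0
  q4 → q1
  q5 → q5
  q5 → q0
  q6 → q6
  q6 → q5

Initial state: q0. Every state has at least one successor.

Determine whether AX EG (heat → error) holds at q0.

States satisfying EG (heat → error): {q0, q6}.
States satisfying AX EG (heat → error): {q2}.
q0 ∉ Sat(AX EG (heat → error)).

Violated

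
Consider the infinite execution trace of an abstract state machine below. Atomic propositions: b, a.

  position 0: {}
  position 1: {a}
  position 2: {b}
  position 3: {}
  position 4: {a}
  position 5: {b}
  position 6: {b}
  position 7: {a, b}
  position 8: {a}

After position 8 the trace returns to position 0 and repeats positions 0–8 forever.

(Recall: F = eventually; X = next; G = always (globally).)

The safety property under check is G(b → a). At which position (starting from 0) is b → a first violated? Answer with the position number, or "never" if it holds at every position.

2

Check b → a at each position in order: 0 ✓, 1 ✓.
At position 2 the labels are {b}, so b → a is false there. This is the first violation.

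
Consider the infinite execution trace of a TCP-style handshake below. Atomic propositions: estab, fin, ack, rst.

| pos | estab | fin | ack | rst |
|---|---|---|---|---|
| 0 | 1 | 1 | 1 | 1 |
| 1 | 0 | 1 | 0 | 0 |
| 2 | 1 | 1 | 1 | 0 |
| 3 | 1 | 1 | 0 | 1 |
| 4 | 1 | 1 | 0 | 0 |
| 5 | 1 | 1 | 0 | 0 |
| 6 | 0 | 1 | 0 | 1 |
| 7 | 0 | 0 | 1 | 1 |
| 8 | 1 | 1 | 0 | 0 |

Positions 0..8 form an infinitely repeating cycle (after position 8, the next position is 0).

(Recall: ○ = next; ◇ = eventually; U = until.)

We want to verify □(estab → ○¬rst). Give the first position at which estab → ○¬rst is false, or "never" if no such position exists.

Check estab → ○¬rst at each position in order: 0 ✓, 1 ✓.
At position 2 the labels are {ack, estab, fin} and the next position 3 has {estab, fin, rst}, so estab → ○¬rst is false there. This is the first violation.

2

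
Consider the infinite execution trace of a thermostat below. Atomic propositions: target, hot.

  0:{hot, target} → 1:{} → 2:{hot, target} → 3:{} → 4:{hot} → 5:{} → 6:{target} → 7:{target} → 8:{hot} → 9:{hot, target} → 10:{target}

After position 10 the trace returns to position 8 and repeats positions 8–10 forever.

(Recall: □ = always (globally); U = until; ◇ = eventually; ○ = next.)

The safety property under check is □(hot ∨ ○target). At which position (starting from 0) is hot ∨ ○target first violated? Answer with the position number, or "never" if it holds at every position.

Check hot ∨ ○target at each position in order: 0 ✓, 1 ✓, 2 ✓.
At position 3 the labels are {} and the next position 4 has {hot}, so hot ∨ ○target is false there. This is the first violation.

3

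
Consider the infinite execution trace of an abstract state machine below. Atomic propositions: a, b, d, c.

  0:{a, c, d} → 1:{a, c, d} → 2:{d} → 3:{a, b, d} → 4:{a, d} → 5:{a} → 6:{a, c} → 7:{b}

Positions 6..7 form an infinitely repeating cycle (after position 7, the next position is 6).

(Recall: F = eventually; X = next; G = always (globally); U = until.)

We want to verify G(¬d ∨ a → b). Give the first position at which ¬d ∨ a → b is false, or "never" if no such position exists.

At position 0 the labels are {a, c, d}, so ¬d ∨ a → b is false there. This is the first violation.

0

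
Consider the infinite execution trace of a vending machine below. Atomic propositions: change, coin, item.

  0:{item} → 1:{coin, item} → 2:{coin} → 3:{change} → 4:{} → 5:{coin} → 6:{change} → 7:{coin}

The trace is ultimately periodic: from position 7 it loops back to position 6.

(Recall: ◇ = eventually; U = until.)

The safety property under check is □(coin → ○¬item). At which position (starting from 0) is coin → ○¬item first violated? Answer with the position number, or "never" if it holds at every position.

coin → ○¬item holds at every position 0..7, and those are all the positions the trace ever visits, so the invariant □(coin → ○¬item) is never violated.

never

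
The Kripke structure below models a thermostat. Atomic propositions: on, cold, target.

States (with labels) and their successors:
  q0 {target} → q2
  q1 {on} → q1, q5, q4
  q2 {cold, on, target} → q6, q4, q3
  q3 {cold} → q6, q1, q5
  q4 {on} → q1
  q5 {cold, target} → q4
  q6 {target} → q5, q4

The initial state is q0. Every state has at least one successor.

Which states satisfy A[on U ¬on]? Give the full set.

{q0, q3, q5, q6}

States satisfying on: {q1, q2, q4}.
States satisfying ¬on: {q0, q3, q5, q6}.
States satisfying A[on U ¬on]: {q0, q3, q5, q6}.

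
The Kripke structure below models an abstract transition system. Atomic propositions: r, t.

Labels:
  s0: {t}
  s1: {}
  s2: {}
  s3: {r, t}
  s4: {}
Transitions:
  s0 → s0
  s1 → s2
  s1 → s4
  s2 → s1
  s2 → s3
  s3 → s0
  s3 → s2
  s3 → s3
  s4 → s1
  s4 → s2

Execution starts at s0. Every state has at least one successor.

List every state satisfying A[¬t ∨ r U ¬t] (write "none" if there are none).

States satisfying ¬t ∨ r: {s1, s2, s3, s4}.
States satisfying ¬t: {s1, s2, s4}.
States satisfying A[¬t ∨ r U ¬t]: {s1, s2, s4}.

{s1, s2, s4}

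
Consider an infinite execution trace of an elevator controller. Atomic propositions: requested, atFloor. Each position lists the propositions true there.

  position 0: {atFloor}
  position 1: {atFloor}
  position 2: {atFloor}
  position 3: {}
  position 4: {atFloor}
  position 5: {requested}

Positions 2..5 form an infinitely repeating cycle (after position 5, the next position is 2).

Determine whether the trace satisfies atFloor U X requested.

Walking from position 0: at position 3, X requested has not yet held and atFloor fails, so atFloor U X requested is false.

No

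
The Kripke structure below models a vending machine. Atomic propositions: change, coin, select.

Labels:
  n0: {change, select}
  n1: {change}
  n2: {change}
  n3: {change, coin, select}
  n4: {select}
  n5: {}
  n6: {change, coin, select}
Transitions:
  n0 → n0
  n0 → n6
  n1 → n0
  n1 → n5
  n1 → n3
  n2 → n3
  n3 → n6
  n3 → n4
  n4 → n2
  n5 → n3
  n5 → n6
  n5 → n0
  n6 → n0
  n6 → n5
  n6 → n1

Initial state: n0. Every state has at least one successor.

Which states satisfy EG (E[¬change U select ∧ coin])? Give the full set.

{n3, n5, n6}

States satisfying E[¬change U select ∧ coin]: {n3, n5, n6}.
States satisfying EG (E[¬change U select ∧ coin]): {n3, n5, n6}.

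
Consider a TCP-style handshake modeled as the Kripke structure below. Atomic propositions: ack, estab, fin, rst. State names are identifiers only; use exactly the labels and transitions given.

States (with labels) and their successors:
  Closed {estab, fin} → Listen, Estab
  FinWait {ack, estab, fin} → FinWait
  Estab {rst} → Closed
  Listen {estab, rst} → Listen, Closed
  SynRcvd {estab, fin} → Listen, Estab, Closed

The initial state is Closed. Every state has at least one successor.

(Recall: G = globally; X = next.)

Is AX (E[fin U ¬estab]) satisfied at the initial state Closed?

No

States satisfying E[fin U ¬estab]: {Closed, Estab, SynRcvd}.
States satisfying AX (E[fin U ¬estab]): {Estab}.
Closed ∉ Sat(AX (E[fin U ¬estab])).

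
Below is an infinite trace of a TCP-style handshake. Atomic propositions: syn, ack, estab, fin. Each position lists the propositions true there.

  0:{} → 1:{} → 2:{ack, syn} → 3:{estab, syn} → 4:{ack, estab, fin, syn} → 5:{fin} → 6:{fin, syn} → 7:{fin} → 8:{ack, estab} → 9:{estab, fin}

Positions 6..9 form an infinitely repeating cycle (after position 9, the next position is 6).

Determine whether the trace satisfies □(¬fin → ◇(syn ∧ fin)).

¬fin → ◇(syn ∧ fin) holds at every position 0..9, and those are all positions ever visited, so □(¬fin → ◇(syn ∧ fin)) holds.
Positions where ¬fin holds: 0, 1, 2, 3, 8.
Check ◇(syn ∧ fin) at each: 0→ok, 1→ok, 2→ok, 3→ok, 8→ok.

Yes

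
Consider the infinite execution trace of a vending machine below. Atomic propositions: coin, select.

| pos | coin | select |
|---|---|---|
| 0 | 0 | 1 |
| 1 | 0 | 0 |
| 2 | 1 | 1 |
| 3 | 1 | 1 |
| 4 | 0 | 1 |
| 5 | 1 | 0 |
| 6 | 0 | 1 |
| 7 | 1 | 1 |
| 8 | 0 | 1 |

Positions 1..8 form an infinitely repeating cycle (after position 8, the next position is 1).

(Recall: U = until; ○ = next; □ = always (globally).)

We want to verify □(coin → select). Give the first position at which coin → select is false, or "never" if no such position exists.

Check coin → select at each position in order: 0 ✓, 1 ✓, 2 ✓, 3 ✓, 4 ✓.
At position 5 the labels are {coin}, so coin → select is false there. This is the first violation.

5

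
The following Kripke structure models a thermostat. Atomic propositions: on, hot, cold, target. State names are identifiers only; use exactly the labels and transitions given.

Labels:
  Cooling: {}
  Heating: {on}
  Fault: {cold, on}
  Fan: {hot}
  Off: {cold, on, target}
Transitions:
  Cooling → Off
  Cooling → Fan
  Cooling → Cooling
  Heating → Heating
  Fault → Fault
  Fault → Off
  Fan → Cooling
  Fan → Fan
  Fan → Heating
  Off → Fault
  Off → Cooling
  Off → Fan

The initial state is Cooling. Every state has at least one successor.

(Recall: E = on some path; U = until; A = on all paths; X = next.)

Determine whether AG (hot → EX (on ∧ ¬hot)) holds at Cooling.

Satisfied

States satisfying hot → EX (on ∧ ¬hot): {Cooling, Heating, Fault, Fan, Off}.
States satisfying AG (hot → EX (on ∧ ¬hot)): {Cooling, Heating, Fault, Fan, Off}.
Every state reachable from Cooling satisfies hot → EX (on ∧ ¬hot).
Cooling ∈ Sat(AG (hot → EX (on ∧ ¬hot))).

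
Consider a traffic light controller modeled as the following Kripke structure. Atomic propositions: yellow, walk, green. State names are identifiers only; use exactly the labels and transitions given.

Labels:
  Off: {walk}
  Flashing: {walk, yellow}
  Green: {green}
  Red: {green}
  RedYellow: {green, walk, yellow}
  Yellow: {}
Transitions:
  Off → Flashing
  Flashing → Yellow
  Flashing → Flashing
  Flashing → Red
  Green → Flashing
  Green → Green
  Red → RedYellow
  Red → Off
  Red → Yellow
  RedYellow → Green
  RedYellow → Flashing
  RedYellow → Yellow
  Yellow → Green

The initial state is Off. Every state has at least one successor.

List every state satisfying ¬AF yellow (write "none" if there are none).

{Green, Red, Yellow}

States satisfying yellow: {Flashing, RedYellow}.
States satisfying AF yellow: {Off, Flashing, RedYellow}.
States satisfying ¬AF yellow: {Green, Red, Yellow}.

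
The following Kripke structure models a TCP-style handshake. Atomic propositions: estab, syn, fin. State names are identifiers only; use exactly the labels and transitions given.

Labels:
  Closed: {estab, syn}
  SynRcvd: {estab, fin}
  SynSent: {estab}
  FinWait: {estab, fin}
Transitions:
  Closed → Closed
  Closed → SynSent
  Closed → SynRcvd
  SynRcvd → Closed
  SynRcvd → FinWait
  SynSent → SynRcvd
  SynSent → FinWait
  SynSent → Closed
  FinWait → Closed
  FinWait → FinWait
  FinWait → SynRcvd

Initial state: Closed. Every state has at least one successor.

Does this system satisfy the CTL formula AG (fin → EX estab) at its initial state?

Yes

States satisfying fin → EX estab: {Closed, SynRcvd, SynSent, FinWait}.
States satisfying AG (fin → EX estab): {Closed, SynRcvd, SynSent, FinWait}.
Every state reachable from Closed satisfies fin → EX estab.
Closed ∈ Sat(AG (fin → EX estab)).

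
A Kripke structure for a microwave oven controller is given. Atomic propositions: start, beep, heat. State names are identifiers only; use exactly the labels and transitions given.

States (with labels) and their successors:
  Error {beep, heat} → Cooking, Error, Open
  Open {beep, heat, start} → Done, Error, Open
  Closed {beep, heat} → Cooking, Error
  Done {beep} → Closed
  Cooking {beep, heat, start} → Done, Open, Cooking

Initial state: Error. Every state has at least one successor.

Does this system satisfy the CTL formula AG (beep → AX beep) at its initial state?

Yes

States satisfying beep → AX beep: {Error, Open, Closed, Done, Cooking}.
States satisfying AG (beep → AX beep): {Error, Open, Closed, Done, Cooking}.
Every state reachable from Error satisfies beep → AX beep.
Error ∈ Sat(AG (beep → AX beep)).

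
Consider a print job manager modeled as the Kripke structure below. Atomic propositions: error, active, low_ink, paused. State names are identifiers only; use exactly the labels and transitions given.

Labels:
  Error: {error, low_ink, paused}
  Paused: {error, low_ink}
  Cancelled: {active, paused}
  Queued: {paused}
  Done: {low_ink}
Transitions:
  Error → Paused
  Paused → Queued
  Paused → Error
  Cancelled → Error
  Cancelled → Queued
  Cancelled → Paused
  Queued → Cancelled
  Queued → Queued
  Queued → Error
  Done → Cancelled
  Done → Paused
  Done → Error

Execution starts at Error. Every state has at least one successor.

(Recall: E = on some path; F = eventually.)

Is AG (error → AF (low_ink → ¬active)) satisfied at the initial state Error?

Yes

States satisfying error → AF (low_ink → ¬active): {Error, Paused, Cancelled, Queued, Done}.
States satisfying AG (error → AF (low_ink → ¬active)): {Error, Paused, Cancelled, Queued, Done}.
Every state reachable from Error satisfies error → AF (low_ink → ¬active).
Error ∈ Sat(AG (error → AF (low_ink → ¬active))).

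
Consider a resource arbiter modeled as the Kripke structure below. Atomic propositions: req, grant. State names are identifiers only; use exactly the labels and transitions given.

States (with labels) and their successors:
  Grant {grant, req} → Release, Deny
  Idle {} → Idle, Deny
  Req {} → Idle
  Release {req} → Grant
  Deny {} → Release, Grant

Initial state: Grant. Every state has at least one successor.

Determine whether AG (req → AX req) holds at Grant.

States satisfying req → AX req: {Idle, Req, Release, Deny}.
States satisfying AG (req → AX req): ∅.
Grant is reachable from Grant and violates req → AX req, so AG fails at Grant.
Grant ∉ Sat(AG (req → AX req)).

No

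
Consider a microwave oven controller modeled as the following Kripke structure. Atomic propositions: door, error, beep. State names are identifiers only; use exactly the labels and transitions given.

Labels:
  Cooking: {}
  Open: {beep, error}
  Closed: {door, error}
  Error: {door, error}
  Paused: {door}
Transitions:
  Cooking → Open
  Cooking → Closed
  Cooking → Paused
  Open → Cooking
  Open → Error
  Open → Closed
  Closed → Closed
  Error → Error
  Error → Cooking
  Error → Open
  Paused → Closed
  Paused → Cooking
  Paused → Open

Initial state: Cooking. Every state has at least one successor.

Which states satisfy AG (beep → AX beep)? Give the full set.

{Closed}

States satisfying beep → AX beep: {Cooking, Closed, Error, Paused}.
States satisfying AG (beep → AX beep): {Closed}.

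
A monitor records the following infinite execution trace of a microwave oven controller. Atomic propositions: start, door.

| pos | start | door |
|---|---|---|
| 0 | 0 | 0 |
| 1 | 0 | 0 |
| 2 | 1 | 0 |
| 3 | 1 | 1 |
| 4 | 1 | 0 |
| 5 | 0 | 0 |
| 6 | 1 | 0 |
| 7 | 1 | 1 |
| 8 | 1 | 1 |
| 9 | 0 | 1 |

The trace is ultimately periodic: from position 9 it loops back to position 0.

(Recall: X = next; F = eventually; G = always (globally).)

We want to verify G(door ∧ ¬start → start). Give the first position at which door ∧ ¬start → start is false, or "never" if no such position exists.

Check door ∧ ¬start → start at each position in order: 0 ✓, 1 ✓, 2 ✓, 3 ✓, 4 ✓, 5 ✓, 6 ✓, 7 ✓, 8 ✓.
At position 9 the labels are {door}, so door ∧ ¬start → start is false there. This is the first violation.

9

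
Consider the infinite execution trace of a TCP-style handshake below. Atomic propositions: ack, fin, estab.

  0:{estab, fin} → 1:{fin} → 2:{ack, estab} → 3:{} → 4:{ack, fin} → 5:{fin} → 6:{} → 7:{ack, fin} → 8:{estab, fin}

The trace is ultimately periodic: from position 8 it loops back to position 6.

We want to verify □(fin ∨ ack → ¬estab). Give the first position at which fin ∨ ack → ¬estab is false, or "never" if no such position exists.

0

At position 0 the labels are {estab, fin}, so fin ∨ ack → ¬estab is false there. This is the first violation.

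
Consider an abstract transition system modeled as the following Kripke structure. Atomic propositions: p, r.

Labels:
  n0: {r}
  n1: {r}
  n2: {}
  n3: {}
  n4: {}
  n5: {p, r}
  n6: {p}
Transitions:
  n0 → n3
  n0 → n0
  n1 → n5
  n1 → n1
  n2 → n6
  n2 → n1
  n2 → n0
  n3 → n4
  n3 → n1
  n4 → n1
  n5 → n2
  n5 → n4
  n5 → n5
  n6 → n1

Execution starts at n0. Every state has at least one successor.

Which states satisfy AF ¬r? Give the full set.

States satisfying ¬r: {n2, n3, n4, n6}.
States satisfying AF ¬r: {n2, n3, n4, n6}.

{n2, n3, n4, n6}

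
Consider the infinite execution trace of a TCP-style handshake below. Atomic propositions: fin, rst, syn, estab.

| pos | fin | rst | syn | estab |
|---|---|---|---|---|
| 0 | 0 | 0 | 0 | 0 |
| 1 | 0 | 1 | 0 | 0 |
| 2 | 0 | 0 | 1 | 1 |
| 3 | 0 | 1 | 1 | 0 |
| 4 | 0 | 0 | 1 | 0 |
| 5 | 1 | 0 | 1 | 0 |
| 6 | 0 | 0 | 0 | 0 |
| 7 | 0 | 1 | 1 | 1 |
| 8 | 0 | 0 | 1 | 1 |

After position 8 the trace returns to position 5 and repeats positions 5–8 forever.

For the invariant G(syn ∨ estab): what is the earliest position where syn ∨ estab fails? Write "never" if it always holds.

At position 0 the labels are {}, so syn ∨ estab is false there. This is the first violation.

0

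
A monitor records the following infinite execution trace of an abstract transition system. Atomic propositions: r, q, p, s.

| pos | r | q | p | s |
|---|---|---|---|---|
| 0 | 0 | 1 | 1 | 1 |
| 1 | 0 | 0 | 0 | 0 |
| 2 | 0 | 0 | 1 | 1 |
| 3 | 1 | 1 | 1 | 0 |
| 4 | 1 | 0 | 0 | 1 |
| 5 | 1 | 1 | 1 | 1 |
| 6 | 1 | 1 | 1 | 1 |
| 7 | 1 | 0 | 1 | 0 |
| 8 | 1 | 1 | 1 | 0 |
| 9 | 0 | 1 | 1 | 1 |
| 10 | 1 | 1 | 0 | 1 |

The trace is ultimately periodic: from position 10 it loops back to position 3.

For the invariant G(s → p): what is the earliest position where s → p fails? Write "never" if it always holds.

Check s → p at each position in order: 0 ✓, 1 ✓, 2 ✓, 3 ✓.
At position 4 the labels are {r, s}, so s → p is false there. This is the first violation.

4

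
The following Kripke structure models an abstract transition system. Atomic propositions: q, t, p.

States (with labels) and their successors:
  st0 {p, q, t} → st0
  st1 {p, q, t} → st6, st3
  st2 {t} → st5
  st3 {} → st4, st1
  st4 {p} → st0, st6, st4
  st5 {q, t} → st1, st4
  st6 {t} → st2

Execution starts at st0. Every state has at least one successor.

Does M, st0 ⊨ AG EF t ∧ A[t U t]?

Holds

States satisfying EF t: {st0, st1, st2, st3, st4, st5, st6}.
States satisfying AG EF t: {st0, st1, st2, st3, st4, st5, st6}.
States satisfying t: {st0, st1, st2, st5, st6}.
States satisfying A[t U t]: {st0, st1, st2, st5, st6}.
States satisfying AG EF t ∧ A[t U t]: {st0, st1, st2, st5, st6}.
st0 ∈ Sat(AG EF t ∧ A[t U t]).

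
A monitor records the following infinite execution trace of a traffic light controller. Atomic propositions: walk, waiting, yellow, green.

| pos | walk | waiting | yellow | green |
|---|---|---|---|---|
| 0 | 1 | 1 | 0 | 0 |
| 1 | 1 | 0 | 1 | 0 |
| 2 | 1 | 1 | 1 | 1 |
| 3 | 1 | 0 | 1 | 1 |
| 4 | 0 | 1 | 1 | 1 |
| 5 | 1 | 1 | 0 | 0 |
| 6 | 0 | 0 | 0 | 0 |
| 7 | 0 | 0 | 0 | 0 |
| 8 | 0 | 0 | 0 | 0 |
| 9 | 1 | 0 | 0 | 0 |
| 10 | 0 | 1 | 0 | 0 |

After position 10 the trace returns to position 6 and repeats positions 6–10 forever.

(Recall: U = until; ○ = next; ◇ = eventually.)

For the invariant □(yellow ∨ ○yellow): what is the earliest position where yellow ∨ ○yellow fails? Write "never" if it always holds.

5

Check yellow ∨ ○yellow at each position in order: 0 ✓, 1 ✓, 2 ✓, 3 ✓, 4 ✓.
At position 5 the labels are {waiting, walk} and the next position 6 has {}, so yellow ∨ ○yellow is false there. This is the first violation.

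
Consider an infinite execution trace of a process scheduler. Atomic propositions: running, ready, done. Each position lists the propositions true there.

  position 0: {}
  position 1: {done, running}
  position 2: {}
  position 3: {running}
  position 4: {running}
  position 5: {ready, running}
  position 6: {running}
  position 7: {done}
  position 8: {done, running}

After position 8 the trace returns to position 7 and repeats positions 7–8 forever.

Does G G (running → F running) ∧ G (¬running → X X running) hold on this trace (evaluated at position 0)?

G (running → F running) holds at every position 0..8, and those are all positions ever visited, so G G (running → F running) holds.
¬running → X X running must hold at every position from 0 onward. It fails at position 0, so G (¬running → X X running) is false.
Positions where ¬running holds: 0, 2, 7.
Check X X running at each: 0→fails, 2→ok, 7→fails.
At position 0: G G (running → F running) is true; G (¬running → X X running) is false; so G G (running → F running) ∧ G (¬running → X X running) is false.

Does not hold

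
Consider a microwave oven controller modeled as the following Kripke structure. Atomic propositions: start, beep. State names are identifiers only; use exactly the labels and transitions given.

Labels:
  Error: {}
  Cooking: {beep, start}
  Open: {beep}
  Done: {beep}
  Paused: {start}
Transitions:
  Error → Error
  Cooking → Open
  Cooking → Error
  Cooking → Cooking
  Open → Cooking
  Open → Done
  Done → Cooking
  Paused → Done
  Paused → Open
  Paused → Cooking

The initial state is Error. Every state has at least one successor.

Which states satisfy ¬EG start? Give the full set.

{Error, Open, Done}

States satisfying start: {Cooking, Paused}.
States satisfying EG start: {Cooking, Paused}.
States satisfying ¬EG start: {Error, Open, Done}.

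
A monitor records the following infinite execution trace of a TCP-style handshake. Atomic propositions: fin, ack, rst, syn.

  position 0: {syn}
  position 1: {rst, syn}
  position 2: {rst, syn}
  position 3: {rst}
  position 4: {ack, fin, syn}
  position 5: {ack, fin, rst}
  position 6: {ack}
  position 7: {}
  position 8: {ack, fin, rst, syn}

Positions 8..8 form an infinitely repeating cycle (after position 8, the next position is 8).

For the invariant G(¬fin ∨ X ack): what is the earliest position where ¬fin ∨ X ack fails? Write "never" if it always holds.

never

¬fin ∨ X ack holds at every position 0..8, and those are all the positions the trace ever visits, so the invariant G(¬fin ∨ X ack) is never violated.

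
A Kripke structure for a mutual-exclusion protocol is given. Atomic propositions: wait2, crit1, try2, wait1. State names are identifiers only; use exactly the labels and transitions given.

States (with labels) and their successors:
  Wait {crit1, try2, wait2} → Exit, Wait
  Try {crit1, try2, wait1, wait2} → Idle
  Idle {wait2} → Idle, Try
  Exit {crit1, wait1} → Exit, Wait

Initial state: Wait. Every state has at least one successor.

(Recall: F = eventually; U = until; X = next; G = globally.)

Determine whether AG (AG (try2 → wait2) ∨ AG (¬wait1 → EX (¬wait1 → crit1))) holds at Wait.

States satisfying AG (AG (try2 → wait2) ∨ AG (¬wait1 → EX (¬wait1 → crit1))): {Wait, Try, Idle, Exit}.
Every state reachable from Wait satisfies AG (try2 → wait2) ∨ AG (¬wait1 → EX (¬wait1 → crit1)).
Wait ∈ Sat(AG (AG (try2 → wait2) ∨ AG (¬wait1 → EX (¬wait1 → crit1)))).

Yes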